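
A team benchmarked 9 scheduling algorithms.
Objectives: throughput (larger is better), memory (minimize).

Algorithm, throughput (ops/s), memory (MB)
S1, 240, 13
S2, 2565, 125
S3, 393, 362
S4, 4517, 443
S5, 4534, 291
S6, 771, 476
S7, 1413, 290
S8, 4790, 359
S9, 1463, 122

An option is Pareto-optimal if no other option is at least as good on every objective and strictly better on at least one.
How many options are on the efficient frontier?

5

S1: not dominated (best memory).
S2: not dominated.
S3: dominated by S2 (throughput 2565≥393, memory 125≤362).
S4: dominated by S5 (throughput 4534≥4517, memory 291≤443).
S5: not dominated.
S6: dominated by S2 (throughput 2565≥771, memory 125≤476).
S7: dominated by S2 (throughput 2565≥1413, memory 125≤290).
S8: not dominated (best throughput).
S9: not dominated.
Pareto-optimal: S1, S2, S5, S8, S9 → 5.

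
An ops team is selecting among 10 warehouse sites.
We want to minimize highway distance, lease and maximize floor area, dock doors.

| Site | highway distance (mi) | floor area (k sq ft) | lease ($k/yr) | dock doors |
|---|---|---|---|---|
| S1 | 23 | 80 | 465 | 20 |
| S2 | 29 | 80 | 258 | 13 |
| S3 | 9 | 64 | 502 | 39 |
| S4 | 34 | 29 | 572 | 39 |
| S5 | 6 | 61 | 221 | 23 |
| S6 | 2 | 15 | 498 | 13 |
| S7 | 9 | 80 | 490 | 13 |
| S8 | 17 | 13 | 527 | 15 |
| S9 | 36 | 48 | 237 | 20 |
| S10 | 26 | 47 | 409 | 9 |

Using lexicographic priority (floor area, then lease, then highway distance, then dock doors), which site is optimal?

S2

First maximize floor area: best is 80, kept {S1, S2, S7}.
Then minimize lease: best is 258, kept {S2}.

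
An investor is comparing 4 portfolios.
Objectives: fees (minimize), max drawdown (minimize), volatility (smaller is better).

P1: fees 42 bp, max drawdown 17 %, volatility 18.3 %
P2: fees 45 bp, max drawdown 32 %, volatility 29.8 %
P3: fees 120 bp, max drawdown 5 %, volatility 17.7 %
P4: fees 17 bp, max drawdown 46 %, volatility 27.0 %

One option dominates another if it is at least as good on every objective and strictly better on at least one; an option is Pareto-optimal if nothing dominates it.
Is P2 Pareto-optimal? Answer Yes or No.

P1 vs P2: fees 42≤45, max drawdown 17≤32, volatility 18.3≤29.8 — P1 is at least as good on every objective and strictly better on at least one, so P1 dominates P2.

No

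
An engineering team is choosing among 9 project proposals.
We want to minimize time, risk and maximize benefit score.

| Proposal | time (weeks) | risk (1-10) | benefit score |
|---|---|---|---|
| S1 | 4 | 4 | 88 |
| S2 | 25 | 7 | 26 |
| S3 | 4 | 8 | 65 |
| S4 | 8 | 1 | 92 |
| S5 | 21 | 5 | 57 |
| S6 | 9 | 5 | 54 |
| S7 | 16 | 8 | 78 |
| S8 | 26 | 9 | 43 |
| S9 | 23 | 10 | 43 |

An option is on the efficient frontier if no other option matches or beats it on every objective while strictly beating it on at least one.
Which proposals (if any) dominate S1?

none

S2: worse on time (25 vs 4).
S3: worse on risk (8 vs 4).
S4: worse on time (8 vs 4).
S5: worse on time (21 vs 4).
S6: worse on time (9 vs 4).
S7: worse on time (16 vs 4).
S8: worse on time (26 vs 4).
S9: worse on time (23 vs 4).
No option dominates S1.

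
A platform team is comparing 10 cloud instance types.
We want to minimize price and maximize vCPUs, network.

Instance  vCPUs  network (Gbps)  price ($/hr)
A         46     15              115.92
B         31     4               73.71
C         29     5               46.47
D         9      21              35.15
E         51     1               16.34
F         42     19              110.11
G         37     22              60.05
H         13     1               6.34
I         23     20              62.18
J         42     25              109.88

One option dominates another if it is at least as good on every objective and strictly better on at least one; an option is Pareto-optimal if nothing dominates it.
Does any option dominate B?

Yes

G vs B: vCPUs 37≥31, network 22≥4, price 60.05≤73.71 — G is at least as good on every objective and strictly better on at least one, so G dominates B.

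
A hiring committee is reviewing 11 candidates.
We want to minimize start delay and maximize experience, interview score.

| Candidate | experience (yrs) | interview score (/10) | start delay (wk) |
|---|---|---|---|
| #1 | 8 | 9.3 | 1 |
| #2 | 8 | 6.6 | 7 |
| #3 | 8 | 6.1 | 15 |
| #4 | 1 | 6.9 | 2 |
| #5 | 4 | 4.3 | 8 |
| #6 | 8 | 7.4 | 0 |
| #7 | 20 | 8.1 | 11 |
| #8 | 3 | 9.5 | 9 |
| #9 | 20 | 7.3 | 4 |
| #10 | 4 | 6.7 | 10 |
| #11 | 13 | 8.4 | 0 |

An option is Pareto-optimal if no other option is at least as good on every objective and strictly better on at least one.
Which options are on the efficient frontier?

#1, #7, #8, #9, #11

#1: not dominated.
#2: dominated by #1 (experience 8≥8, interview score 9.3≥6.6, start delay 1≤7).
#3: dominated by #1 (experience 8≥8, interview score 9.3≥6.1, start delay 1≤15).
#4: dominated by #1 (experience 8≥1, interview score 9.3≥6.9, start delay 1≤2).
#5: dominated by #1 (experience 8≥4, interview score 9.3≥4.3, start delay 1≤8).
#6: dominated by #11 (experience 13≥8, interview score 8.4≥7.4, start delay 0≤0).
#7: not dominated.
#8: not dominated (best interview score).
#9: not dominated.
#10: dominated by #1 (experience 8≥4, interview score 9.3≥6.7, start delay 1≤10).
#11: not dominated.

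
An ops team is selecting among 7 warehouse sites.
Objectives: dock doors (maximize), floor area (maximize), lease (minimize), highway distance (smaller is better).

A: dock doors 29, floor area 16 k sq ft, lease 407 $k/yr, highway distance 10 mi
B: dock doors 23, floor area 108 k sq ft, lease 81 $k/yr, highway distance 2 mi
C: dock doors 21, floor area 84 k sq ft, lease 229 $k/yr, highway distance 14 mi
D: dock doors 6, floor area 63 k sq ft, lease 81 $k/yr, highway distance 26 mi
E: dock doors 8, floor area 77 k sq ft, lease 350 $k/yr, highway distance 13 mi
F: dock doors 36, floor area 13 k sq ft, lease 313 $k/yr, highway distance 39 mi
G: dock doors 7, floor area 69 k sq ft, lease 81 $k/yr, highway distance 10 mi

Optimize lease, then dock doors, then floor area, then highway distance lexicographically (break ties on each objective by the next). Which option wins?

B

First minimize lease: best is 81, kept {B, D, G}.
Then maximize dock doors: best is 23, kept {B}.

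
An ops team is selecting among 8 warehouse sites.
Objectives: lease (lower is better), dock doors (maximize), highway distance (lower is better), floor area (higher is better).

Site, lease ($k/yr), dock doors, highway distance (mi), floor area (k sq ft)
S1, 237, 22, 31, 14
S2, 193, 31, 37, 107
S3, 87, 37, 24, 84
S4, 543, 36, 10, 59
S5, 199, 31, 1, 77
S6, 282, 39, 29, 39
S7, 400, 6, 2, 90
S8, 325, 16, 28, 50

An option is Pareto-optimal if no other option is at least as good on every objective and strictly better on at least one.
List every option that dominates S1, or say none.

S3: lease 87≤237, dock doors 37≥22, highway distance 24≤31, floor area 84≥14 — dominates S1.
S5: lease 199≤237, dock doors 31≥22, highway distance 1≤31, floor area 77≥14 — dominates S1.
Others (S2, S4, S6, S7, S8) are each worse than S1 on at least one objective.

S3, S5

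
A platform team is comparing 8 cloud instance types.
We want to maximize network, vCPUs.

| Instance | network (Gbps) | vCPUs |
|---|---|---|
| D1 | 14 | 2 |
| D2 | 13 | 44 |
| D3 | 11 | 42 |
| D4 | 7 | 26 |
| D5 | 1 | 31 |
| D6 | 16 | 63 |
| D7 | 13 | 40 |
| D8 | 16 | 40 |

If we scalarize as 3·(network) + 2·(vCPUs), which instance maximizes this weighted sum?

D6

D1: 3·14 + 2·2 = 46
D2: 3·13 + 2·44 = 127
D3: 3·11 + 2·42 = 117
D4: 3·7 + 2·26 = 73
D5: 3·1 + 2·31 = 65
D6: 3·16 + 2·63 = 174
D7: 3·13 + 2·40 = 119
D8: 3·16 + 2·40 = 128
Highest: D6 at 174.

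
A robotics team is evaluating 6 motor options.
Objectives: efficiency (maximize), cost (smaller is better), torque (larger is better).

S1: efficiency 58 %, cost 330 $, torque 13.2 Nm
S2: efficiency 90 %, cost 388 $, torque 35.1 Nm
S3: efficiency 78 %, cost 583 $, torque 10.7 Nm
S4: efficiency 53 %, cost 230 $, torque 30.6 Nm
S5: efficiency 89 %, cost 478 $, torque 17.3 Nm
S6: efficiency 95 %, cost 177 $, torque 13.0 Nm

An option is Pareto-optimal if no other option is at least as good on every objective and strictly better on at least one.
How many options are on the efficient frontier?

S1: not dominated.
S2: not dominated (best torque).
S3: dominated by S2 (efficiency 90≥78, cost 388≤583, torque 35.1≥10.7).
S4: not dominated.
S5: dominated by S2 (efficiency 90≥89, cost 388≤478, torque 35.1≥17.3).
S6: not dominated (best efficiency).
Pareto-optimal: S1, S2, S4, S6 → 4.

4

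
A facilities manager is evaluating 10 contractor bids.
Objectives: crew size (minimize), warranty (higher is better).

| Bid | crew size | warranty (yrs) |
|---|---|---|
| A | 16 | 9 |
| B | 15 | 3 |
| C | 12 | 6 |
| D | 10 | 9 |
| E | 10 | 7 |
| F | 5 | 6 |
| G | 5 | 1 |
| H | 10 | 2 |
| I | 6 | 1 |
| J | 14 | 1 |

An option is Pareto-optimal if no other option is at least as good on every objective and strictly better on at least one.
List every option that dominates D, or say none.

none

A: worse on crew size (16 vs 10).
B: worse on crew size (15 vs 10).
C: worse on crew size (12 vs 10).
E: worse on warranty (7 vs 9).
F: worse on warranty (6 vs 9).
G: worse on warranty (1 vs 9).
H: worse on warranty (2 vs 9).
I: worse on warranty (1 vs 9).
J: worse on crew size (14 vs 10).
No option dominates D.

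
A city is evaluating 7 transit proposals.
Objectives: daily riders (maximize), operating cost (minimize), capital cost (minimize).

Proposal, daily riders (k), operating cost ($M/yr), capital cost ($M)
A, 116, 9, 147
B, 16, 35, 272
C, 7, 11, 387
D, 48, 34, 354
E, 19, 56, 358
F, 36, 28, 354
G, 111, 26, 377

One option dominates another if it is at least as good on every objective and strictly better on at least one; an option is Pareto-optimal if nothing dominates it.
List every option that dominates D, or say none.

A

A: daily riders 116≥48, operating cost 9≤34, capital cost 147≤354 — dominates D.
Others (B, C, E, F, G) are each worse than D on at least one objective.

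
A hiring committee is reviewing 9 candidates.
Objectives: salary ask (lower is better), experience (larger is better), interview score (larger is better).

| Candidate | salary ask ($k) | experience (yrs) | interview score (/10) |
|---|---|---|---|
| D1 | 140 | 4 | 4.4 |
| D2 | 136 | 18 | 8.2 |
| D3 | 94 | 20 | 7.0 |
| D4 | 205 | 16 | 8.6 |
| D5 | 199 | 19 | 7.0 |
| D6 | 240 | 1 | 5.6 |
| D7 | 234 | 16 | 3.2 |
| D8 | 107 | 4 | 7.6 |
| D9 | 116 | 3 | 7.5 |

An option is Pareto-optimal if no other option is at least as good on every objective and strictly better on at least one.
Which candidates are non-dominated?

D2, D3, D4, D8

D1: dominated by D2 (salary ask 136≤140, experience 18≥4, interview score 8.2≥4.4).
D2: not dominated.
D3: not dominated (best salary ask).
D4: not dominated (best interview score).
D5: dominated by D3 (salary ask 94≤199, experience 20≥19, interview score 7.0≥7.0).
D6: dominated by D2 (salary ask 136≤240, experience 18≥1, interview score 8.2≥5.6).
D7: dominated by D2 (salary ask 136≤234, experience 18≥16, interview score 8.2≥3.2).
D8: not dominated.
D9: dominated by D8 (salary ask 107≤116, experience 4≥3, interview score 7.6≥7.5).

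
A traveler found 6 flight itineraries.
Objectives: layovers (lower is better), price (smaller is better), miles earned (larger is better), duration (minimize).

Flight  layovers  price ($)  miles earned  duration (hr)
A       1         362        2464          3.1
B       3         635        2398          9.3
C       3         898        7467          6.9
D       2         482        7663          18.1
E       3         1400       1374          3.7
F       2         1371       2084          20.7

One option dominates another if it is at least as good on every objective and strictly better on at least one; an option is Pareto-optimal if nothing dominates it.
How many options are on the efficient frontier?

3

A: not dominated (best layovers).
B: dominated by A (layovers 1≤3, price 362≤635, miles earned 2464≥2398, duration 3.1≤9.3).
C: not dominated.
D: not dominated (best miles earned).
E: dominated by A (layovers 1≤3, price 362≤1400, miles earned 2464≥1374, duration 3.1≤3.7).
F: dominated by A (layovers 1≤2, price 362≤1371, miles earned 2464≥2084, duration 3.1≤20.7).
Pareto-optimal: A, C, D → 3.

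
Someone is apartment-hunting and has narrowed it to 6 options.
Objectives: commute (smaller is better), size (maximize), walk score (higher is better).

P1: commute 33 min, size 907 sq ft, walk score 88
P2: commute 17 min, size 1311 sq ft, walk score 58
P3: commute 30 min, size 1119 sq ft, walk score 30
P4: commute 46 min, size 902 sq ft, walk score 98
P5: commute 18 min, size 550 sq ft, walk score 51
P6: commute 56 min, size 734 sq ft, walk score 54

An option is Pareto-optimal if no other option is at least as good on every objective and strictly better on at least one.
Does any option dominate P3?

Yes

P2 vs P3: commute 17≤30, size 1311≥1119, walk score 58≥30 — P2 is at least as good on every objective and strictly better on at least one, so P2 dominates P3.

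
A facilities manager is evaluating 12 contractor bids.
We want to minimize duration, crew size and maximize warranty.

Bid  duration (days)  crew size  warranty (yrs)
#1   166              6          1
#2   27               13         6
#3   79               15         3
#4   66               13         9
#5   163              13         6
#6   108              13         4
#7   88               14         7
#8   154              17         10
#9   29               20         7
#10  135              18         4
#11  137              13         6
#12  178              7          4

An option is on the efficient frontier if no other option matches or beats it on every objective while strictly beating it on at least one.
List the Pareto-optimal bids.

#1, #2, #4, #8, #9, #12

#1: not dominated (best crew size).
#2: not dominated (best duration).
#3: dominated by #2 (duration 27≤79, crew size 13≤15, warranty 6≥3).
#4: not dominated.
#5: dominated by #2 (duration 27≤163, crew size 13≤13, warranty 6≥6).
#6: dominated by #2 (duration 27≤108, crew size 13≤13, warranty 6≥4).
#7: dominated by #4 (duration 66≤88, crew size 13≤14, warranty 9≥7).
#8: not dominated (best warranty).
#9: not dominated.
#10: dominated by #2 (duration 27≤135, crew size 13≤18, warranty 6≥4).
#11: dominated by #2 (duration 27≤137, crew size 13≤13, warranty 6≥6).
#12: not dominated.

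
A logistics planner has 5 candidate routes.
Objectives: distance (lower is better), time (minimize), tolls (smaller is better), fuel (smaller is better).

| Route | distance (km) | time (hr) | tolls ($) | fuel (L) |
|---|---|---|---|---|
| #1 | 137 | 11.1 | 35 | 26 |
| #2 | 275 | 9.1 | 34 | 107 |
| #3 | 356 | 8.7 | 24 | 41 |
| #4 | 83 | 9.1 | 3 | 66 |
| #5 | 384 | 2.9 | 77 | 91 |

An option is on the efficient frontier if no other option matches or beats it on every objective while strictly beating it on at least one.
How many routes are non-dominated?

4

#1: not dominated (best fuel).
#2: dominated by #4 (distance 83≤275, time 9.1≤9.1, tolls 3≤34, fuel 66≤107).
#3: not dominated.
#4: not dominated (best distance).
#5: not dominated (best time).
Pareto-optimal: #1, #3, #4, #5 → 4.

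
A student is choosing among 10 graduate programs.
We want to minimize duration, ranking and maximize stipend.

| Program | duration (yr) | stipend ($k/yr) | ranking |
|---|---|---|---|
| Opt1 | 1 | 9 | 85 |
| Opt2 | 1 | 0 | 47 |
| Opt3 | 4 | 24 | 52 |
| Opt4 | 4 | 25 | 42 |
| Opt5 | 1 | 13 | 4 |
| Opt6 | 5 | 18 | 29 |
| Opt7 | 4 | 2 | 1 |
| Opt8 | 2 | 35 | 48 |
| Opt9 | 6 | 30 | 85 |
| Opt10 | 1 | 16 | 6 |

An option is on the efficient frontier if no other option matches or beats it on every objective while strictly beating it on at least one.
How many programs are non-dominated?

Opt1: dominated by Opt5 (duration 1≤1, stipend 13≥9, ranking 4≤85).
Opt2: dominated by Opt5 (duration 1≤1, stipend 13≥0, ranking 4≤47).
Opt3: dominated by Opt4 (duration 4≤4, stipend 25≥24, ranking 42≤52).
Opt4: not dominated.
Opt5: not dominated.
Opt6: not dominated.
Opt7: not dominated (best ranking).
Opt8: not dominated (best stipend).
Opt9: dominated by Opt8 (duration 2≤6, stipend 35≥30, ranking 48≤85).
Opt10: not dominated.
Pareto-optimal: Opt4, Opt5, Opt6, Opt7, Opt8, Opt10 → 6.

6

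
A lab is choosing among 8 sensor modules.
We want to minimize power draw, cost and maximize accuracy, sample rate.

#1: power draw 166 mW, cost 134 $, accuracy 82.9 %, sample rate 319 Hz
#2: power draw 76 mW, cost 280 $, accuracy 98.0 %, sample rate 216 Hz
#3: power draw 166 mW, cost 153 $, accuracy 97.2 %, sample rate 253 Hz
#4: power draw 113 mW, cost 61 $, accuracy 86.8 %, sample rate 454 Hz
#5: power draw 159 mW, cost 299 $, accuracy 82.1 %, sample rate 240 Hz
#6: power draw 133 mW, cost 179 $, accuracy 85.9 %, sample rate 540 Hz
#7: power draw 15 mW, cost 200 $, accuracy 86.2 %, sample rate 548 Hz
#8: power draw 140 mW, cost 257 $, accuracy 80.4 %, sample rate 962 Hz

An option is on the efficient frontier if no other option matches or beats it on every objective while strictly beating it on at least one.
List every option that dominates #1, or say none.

#4: power draw 113≤166, cost 61≤134, accuracy 86.8≥82.9, sample rate 454≥319 — dominates #1.
Others (#2, #3, #5, #6, #7, #8) are each worse than #1 on at least one objective.

#4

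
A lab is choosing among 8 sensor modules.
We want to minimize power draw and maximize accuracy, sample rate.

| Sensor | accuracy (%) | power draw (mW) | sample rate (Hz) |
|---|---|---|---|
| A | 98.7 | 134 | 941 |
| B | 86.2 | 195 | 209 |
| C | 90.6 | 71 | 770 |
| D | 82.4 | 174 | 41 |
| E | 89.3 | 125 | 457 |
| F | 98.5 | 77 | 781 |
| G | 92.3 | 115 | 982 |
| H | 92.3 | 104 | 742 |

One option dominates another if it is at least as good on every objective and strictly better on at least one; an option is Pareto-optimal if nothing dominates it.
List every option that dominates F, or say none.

A: worse on power draw (134 vs 77).
B: worse on accuracy (86.2 vs 98.5).
C: worse on accuracy (90.6 vs 98.5).
D: worse on accuracy (82.4 vs 98.5).
E: worse on accuracy (89.3 vs 98.5).
G: worse on accuracy (92.3 vs 98.5).
H: worse on accuracy (92.3 vs 98.5).
No option dominates F.

none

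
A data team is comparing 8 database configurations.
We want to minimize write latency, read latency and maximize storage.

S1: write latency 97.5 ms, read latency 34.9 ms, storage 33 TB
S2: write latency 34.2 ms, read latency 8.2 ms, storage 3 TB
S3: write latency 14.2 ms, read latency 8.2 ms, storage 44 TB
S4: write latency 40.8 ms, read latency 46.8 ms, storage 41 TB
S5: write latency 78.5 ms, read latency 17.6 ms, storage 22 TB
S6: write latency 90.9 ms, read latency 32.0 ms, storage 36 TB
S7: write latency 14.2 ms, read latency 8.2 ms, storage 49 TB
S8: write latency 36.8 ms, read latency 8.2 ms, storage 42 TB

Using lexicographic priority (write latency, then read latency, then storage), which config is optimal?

First minimize write latency: best is 14.2, kept {S3, S7}.
Then minimize read latency: best is 8.2, kept {S3, S7}.
Then maximize storage: best is 49, kept {S7}.

S7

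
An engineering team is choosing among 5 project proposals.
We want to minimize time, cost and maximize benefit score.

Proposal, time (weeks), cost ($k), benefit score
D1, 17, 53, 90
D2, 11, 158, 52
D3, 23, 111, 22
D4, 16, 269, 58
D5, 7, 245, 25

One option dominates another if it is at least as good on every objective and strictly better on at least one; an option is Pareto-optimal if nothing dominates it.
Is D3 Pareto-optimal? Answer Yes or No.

No

D1 vs D3: time 17≤23, cost 53≤111, benefit score 90≥22 — D1 is at least as good on every objective and strictly better on at least one, so D1 dominates D3.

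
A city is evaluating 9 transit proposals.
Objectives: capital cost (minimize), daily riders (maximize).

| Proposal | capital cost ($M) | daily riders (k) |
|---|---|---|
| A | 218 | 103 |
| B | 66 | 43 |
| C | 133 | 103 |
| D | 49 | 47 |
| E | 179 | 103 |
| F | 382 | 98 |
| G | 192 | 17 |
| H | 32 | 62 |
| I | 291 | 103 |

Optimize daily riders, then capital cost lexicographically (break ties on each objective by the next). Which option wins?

First maximize daily riders: best is 103, kept {A, C, E, I}.
Then minimize capital cost: best is 133, kept {C}.

C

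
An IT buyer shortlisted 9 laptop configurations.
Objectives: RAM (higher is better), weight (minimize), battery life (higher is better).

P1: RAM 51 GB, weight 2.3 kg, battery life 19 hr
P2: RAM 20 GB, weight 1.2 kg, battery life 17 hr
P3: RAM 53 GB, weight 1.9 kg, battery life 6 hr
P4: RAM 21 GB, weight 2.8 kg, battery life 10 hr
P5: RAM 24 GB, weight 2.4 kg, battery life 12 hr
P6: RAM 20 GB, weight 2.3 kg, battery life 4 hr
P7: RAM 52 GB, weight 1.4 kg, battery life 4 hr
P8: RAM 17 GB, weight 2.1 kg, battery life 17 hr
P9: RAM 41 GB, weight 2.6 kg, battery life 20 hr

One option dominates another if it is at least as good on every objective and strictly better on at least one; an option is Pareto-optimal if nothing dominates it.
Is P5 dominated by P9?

No

P9 vs P5: P9 is worse on weight (2.6 vs 2.4), so it does not dominate P5.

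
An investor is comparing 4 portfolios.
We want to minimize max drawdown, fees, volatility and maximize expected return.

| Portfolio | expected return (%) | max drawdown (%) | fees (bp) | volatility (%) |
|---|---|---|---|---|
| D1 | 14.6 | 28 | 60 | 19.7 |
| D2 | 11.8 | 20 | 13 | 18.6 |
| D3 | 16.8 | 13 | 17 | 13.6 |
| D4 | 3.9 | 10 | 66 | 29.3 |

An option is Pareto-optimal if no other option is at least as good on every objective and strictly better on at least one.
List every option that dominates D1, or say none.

D3

D3: expected return 16.8≥14.6, max drawdown 13≤28, fees 17≤60, volatility 13.6≤19.7 — dominates D1.
Others (D2, D4) are each worse than D1 on at least one objective.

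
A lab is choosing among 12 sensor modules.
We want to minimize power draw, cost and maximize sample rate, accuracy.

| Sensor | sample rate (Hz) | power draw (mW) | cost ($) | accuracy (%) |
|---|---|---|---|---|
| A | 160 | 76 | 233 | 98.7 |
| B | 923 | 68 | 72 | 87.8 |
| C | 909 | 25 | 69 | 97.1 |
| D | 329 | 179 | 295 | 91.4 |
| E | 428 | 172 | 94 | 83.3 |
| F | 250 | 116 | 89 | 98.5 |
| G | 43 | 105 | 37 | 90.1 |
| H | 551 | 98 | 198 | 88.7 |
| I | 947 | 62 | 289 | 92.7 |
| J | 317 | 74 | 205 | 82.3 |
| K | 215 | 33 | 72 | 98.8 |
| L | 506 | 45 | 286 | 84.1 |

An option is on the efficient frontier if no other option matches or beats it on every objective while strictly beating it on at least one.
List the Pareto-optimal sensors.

B, C, F, G, I, K

A: dominated by K (sample rate 215≥160, power draw 33≤76, cost 72≤233, accuracy 98.8≥98.7).
B: not dominated.
C: not dominated (best power draw).
D: dominated by C (sample rate 909≥329, power draw 25≤179, cost 69≤295, accuracy 97.1≥91.4).
E: dominated by B (sample rate 923≥428, power draw 68≤172, cost 72≤94, accuracy 87.8≥83.3).
F: not dominated.
G: not dominated (best cost).
H: dominated by C (sample rate 909≥551, power draw 25≤98, cost 69≤198, accuracy 97.1≥88.7).
I: not dominated (best sample rate).
J: dominated by B (sample rate 923≥317, power draw 68≤74, cost 72≤205, accuracy 87.8≥82.3).
K: not dominated (best accuracy).
L: dominated by C (sample rate 909≥506, power draw 25≤45, cost 69≤286, accuracy 97.1≥84.1).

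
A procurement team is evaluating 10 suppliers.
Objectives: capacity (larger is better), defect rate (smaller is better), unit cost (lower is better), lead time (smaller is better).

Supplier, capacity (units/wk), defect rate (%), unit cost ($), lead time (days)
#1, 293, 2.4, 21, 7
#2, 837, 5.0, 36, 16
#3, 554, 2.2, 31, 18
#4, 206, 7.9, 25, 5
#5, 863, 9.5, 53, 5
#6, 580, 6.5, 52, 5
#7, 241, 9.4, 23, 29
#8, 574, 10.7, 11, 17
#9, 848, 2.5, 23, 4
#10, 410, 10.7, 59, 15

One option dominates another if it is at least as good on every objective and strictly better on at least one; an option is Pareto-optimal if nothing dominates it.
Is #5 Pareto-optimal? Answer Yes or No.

Yes

#1: worse on capacity (293 vs 863).
#2: worse on capacity (837 vs 863).
#3: worse on capacity (554 vs 863).
#4: worse on capacity (206 vs 863).
#6: worse on capacity (580 vs 863).
#7: worse on capacity (241 vs 863).
#8: worse on capacity (574 vs 863).
#9: worse on capacity (848 vs 863).
#10: worse on capacity (410 vs 863).
No option is at least as good as #5 on every objective and strictly better on one.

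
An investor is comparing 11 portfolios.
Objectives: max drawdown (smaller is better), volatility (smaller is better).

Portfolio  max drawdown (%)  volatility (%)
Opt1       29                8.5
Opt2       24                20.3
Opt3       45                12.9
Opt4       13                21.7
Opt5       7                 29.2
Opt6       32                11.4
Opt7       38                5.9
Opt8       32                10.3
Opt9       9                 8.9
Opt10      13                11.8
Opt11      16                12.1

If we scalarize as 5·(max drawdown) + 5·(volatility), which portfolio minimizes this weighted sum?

Opt9

Opt1: 5·29 + 5·8.5 = 187.5
Opt2: 5·24 + 5·20.3 = 221.5
Opt3: 5·45 + 5·12.9 = 289.5
Opt4: 5·13 + 5·21.7 = 173.5
Opt5: 5·7 + 5·29.2 = 181.0
Opt6: 5·32 + 5·11.4 = 217.0
Opt7: 5·38 + 5·5.9 = 219.5
Opt8: 5·32 + 5·10.3 = 211.5
Opt9: 5·9 + 5·8.9 = 89.5
Opt10: 5·13 + 5·11.8 = 124.0
Opt11: 5·16 + 5·12.1 = 140.5
Lowest: Opt9 at 89.5.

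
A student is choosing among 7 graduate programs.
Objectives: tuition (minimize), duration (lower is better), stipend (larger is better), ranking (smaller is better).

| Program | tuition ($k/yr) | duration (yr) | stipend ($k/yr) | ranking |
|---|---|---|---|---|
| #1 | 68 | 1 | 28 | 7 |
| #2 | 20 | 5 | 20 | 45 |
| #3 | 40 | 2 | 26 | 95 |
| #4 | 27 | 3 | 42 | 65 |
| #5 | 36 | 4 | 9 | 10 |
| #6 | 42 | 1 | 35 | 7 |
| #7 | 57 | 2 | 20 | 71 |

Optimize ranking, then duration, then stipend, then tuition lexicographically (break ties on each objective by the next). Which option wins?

#6

First minimize ranking: best is 7, kept {#1, #6}.
Then minimize duration: best is 1, kept {#1, #6}.
Then maximize stipend: best is 35, kept {#6}.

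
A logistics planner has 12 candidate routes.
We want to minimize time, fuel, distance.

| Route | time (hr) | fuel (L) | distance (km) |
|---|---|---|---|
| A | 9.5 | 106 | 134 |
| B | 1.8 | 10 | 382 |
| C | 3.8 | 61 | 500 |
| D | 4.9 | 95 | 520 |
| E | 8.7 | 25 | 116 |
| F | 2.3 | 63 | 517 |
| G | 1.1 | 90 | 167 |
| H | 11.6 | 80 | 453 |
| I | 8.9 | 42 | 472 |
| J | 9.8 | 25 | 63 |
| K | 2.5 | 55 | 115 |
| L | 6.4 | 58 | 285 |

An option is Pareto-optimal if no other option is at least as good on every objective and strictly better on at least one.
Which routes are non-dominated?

A: dominated by E (time 8.7≤9.5, fuel 25≤106, distance 116≤134).
B: not dominated (best fuel).
C: dominated by B (time 1.8≤3.8, fuel 10≤61, distance 382≤500).
D: dominated by B (time 1.8≤4.9, fuel 10≤95, distance 382≤520).
E: not dominated.
F: dominated by B (time 1.8≤2.3, fuel 10≤63, distance 382≤517).
G: not dominated (best time).
H: dominated by B (time 1.8≤11.6, fuel 10≤80, distance 382≤453).
I: dominated by B (time 1.8≤8.9, fuel 10≤42, distance 382≤472).
J: not dominated (best distance).
K: not dominated.
L: dominated by K (time 2.5≤6.4, fuel 55≤58, distance 115≤285).

B, E, G, J, K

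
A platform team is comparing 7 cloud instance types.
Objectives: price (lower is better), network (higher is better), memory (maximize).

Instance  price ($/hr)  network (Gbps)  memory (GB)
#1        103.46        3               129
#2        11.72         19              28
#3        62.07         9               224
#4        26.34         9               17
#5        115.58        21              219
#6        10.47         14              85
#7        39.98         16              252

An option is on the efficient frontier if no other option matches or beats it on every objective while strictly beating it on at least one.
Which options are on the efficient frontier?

#2, #5, #6, #7

#1: dominated by #3 (price 62.07≤103.46, network 9≥3, memory 224≥129).
#2: not dominated.
#3: dominated by #7 (price 39.98≤62.07, network 16≥9, memory 252≥224).
#4: dominated by #2 (price 11.72≤26.34, network 19≥9, memory 28≥17).
#5: not dominated (best network).
#6: not dominated (best price).
#7: not dominated (best memory).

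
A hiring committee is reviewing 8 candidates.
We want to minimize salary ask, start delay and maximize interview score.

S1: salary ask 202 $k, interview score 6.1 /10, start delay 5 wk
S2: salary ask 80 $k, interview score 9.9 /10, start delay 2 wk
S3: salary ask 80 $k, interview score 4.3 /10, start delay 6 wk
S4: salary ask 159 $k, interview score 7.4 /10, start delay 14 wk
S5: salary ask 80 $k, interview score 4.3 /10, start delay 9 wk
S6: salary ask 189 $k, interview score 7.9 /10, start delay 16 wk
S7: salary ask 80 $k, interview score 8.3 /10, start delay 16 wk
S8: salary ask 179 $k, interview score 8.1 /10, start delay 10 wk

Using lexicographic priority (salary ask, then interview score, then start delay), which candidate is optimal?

S2

First minimize salary ask: best is 80, kept {S2, S3, S5, S7}.
Then maximize interview score: best is 9.9, kept {S2}.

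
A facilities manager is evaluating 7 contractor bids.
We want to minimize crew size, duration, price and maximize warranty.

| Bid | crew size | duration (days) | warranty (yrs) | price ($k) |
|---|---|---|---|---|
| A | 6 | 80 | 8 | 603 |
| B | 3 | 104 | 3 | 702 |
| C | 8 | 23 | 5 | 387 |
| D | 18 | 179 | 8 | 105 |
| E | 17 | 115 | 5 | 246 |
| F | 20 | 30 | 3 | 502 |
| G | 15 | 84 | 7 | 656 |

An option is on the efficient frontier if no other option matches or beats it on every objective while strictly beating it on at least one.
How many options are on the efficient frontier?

5

A: not dominated.
B: not dominated (best crew size).
C: not dominated (best duration).
D: not dominated (best price).
E: not dominated.
F: dominated by C (crew size 8≤20, duration 23≤30, warranty 5≥3, price 387≤502).
G: dominated by A (crew size 6≤15, duration 80≤84, warranty 8≥7, price 603≤656).
Pareto-optimal: A, B, C, D, E → 5.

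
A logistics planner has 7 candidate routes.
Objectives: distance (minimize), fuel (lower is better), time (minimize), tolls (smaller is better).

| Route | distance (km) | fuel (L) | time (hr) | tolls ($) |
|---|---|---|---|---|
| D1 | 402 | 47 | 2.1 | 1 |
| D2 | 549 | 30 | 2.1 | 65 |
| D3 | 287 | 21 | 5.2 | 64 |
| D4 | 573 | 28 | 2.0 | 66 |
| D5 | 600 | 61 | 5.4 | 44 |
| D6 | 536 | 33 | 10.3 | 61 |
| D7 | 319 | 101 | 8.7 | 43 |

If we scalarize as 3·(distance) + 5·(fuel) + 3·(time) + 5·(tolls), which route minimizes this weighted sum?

D3

D1: 3·402 + 5·47 + 3·2.1 + 5·1 = 1452.3
D2: 3·549 + 5·30 + 3·2.1 + 5·65 = 2128.3
D3: 3·287 + 5·21 + 3·5.2 + 5·64 = 1301.6
D4: 3·573 + 5·28 + 3·2.0 + 5·66 = 2195.0
D5: 3·600 + 5·61 + 3·5.4 + 5·44 = 2341.2
D6: 3·536 + 5·33 + 3·10.3 + 5·61 = 2108.9
D7: 3·319 + 5·101 + 3·8.7 + 5·43 = 1703.1
Lowest: D3 at 1301.6.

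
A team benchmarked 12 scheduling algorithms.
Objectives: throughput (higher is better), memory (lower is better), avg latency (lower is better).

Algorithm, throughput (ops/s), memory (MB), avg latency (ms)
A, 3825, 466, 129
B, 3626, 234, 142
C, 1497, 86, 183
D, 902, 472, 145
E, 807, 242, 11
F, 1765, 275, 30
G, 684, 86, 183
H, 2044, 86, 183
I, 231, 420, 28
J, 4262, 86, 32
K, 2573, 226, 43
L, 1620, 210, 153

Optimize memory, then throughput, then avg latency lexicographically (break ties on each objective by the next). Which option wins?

J

First minimize memory: best is 86, kept {C, G, H, J}.
Then maximize throughput: best is 4262, kept {J}.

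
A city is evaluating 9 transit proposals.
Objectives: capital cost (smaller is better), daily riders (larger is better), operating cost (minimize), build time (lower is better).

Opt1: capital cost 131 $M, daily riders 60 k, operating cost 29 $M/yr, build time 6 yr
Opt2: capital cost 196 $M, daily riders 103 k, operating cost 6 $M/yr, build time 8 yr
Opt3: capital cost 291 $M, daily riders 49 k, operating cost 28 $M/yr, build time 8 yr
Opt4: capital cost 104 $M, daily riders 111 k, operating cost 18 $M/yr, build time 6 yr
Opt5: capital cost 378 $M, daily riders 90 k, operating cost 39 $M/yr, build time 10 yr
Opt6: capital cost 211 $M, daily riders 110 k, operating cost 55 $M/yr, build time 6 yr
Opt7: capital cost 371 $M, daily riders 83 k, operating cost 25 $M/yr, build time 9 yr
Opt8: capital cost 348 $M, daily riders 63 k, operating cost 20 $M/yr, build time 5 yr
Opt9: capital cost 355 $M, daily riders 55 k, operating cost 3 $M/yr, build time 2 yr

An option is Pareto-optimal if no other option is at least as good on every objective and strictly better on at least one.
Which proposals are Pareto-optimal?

Opt2, Opt4, Opt8, Opt9

Opt1: dominated by Opt4 (capital cost 104≤131, daily riders 111≥60, operating cost 18≤29, build time 6≤6).
Opt2: not dominated.
Opt3: dominated by Opt2 (capital cost 196≤291, daily riders 103≥49, operating cost 6≤28, build time 8≤8).
Opt4: not dominated (best capital cost).
Opt5: dominated by Opt2 (capital cost 196≤378, daily riders 103≥90, operating cost 6≤39, build time 8≤10).
Opt6: dominated by Opt4 (capital cost 104≤211, daily riders 111≥110, operating cost 18≤55, build time 6≤6).
Opt7: dominated by Opt2 (capital cost 196≤371, daily riders 103≥83, operating cost 6≤25, build time 8≤9).
Opt8: not dominated.
Opt9: not dominated (best operating cost).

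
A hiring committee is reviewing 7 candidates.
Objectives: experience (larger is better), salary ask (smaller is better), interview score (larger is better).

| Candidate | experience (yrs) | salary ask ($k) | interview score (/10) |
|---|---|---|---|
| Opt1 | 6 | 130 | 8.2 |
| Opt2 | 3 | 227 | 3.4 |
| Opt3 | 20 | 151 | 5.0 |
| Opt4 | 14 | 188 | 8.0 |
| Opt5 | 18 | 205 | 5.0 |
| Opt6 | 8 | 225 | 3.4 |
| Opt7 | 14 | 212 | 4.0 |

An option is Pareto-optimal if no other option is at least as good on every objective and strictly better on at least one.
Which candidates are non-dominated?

Opt1, Opt3, Opt4

Opt1: not dominated (best salary ask).
Opt2: dominated by Opt1 (experience 6≥3, salary ask 130≤227, interview score 8.2≥3.4).
Opt3: not dominated (best experience).
Opt4: not dominated.
Opt5: dominated by Opt3 (experience 20≥18, salary ask 151≤205, interview score 5.0≥5.0).
Opt6: dominated by Opt3 (experience 20≥8, salary ask 151≤225, interview score 5.0≥3.4).
Opt7: dominated by Opt3 (experience 20≥14, salary ask 151≤212, interview score 5.0≥4.0).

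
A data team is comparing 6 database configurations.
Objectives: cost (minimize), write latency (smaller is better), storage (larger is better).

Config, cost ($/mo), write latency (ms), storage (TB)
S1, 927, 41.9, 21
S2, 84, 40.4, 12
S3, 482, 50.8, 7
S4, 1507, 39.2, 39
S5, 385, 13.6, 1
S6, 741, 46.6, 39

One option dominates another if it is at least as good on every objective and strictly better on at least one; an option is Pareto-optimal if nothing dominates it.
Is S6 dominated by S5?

No

S5 vs S6: S5 is worse on storage (1 vs 39), so it does not dominate S6.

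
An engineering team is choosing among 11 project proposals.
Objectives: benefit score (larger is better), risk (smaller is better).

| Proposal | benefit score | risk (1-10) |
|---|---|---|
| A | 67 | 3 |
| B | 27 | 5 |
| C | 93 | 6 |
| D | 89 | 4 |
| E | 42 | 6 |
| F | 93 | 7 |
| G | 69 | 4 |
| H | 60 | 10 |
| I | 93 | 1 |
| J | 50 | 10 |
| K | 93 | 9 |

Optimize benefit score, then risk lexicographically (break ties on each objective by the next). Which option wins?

I

First maximize benefit score: best is 93, kept {C, F, I, K}.
Then minimize risk: best is 1, kept {I}.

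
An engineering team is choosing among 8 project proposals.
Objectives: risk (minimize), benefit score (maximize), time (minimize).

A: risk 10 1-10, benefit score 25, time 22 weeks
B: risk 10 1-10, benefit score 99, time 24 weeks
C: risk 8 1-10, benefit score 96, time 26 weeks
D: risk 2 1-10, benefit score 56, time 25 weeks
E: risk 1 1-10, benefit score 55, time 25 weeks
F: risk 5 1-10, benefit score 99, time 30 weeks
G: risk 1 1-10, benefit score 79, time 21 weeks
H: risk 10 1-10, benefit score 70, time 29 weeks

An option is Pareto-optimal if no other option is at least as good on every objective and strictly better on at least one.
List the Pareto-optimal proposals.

B, C, F, G

A: dominated by G (risk 1≤10, benefit score 79≥25, time 21≤22).
B: not dominated.
C: not dominated.
D: dominated by G (risk 1≤2, benefit score 79≥56, time 21≤25).
E: dominated by G (risk 1≤1, benefit score 79≥55, time 21≤25).
F: not dominated.
G: not dominated (best time).
H: dominated by B (risk 10≤10, benefit score 99≥70, time 24≤29).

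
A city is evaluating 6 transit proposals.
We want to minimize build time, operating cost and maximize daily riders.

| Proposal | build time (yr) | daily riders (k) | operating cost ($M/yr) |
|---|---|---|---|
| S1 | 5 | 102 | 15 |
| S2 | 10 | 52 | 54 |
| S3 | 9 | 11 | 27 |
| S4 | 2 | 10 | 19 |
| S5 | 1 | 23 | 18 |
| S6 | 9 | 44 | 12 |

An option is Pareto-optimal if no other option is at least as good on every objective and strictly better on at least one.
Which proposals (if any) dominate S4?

S5

S5: build time 1≤2, daily riders 23≥10, operating cost 18≤19 — dominates S4.
Others (S1, S2, S3, S6) are each worse than S4 on at least one objective.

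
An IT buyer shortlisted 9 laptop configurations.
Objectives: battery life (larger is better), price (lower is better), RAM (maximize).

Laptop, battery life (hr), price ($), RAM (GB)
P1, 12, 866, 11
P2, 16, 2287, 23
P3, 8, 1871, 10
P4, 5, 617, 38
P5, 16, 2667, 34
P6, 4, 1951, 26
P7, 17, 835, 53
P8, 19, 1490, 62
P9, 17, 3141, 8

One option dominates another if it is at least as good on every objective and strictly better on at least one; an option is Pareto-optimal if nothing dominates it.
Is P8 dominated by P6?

P6 vs P8: P6 is worse on battery life (4 vs 19), so it does not dominate P8.

No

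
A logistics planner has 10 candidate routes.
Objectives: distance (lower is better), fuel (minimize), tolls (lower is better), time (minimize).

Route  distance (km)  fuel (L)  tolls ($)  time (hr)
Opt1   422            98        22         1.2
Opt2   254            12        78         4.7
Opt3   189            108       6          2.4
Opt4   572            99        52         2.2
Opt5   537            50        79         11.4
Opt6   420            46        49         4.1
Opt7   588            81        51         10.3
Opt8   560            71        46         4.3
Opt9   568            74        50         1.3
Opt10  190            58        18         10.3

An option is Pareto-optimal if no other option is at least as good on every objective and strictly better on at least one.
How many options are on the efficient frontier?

7

Opt1: not dominated (best time).
Opt2: not dominated (best fuel).
Opt3: not dominated (best distance).
Opt4: dominated by Opt1 (distance 422≤572, fuel 98≤99, tolls 22≤52, time 1.2≤2.2).
Opt5: dominated by Opt2 (distance 254≤537, fuel 12≤50, tolls 78≤79, time 4.7≤11.4).
Opt6: not dominated.
Opt7: dominated by Opt6 (distance 420≤588, fuel 46≤81, tolls 49≤51, time 4.1≤10.3).
Opt8: not dominated.
Opt9: not dominated.
Opt10: not dominated.
Pareto-optimal: Opt1, Opt2, Opt3, Opt6, Opt8, Opt9, Opt10 → 7.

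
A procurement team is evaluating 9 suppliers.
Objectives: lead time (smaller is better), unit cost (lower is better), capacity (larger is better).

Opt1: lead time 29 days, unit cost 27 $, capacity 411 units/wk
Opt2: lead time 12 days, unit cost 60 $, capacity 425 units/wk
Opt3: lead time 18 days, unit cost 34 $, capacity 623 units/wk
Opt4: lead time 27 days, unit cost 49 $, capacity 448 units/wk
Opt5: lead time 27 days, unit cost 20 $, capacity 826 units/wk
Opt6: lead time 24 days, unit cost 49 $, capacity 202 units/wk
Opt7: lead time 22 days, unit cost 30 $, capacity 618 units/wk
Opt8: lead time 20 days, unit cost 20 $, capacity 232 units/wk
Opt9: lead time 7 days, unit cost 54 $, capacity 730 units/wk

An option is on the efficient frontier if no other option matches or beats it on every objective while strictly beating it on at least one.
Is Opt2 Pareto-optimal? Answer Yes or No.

Opt9 vs Opt2: lead time 7≤12, unit cost 54≤60, capacity 730≥425 — Opt9 is at least as good on every objective and strictly better on at least one, so Opt9 dominates Opt2.

No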